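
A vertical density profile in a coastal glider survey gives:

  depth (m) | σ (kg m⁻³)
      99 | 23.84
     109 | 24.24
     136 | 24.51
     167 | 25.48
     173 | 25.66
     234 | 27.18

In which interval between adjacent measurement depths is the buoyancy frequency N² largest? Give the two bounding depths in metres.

99–109 m

Compute the density gradient over each adjacent pair:
  99–109 m: Δρ/Δz = 0.40/10 = 0.040 kg m⁻⁴
  109–136 m: Δρ/Δz = 0.27/27 = 0.010 kg m⁻⁴
  136–167 m: Δρ/Δz = 0.97/31 = 0.031 kg m⁻⁴
  167–173 m: Δρ/Δz = 0.18/6 = 0.030 kg m⁻⁴
  173–234 m: Δρ/Δz = 1.52/61 = 0.025 kg m⁻⁴
The largest gradient is in the 99–109 m interval — the pycnocline.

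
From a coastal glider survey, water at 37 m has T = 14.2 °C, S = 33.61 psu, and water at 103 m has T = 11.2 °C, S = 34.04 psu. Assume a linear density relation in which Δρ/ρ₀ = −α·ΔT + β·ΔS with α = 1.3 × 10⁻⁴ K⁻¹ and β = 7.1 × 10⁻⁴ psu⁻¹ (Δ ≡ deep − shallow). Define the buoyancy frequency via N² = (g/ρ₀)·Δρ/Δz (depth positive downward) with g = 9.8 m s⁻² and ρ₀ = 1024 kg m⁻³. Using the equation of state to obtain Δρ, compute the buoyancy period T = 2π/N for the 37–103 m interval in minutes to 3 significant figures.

ΔT = -3.0 K, ΔS = +0.43 psu (deep − shallow).
Δρ/ρ₀ = −αΔT + βΔS = 3.90 × 10⁻⁴ + 3.053 × 10⁻⁴ = 6.953 × 10⁻⁴, so Δρ ≈ 0.7120 kg m⁻³.
N² = (g/ρ₀)·Δρ/Δz = g·(Δρ/ρ₀)/Δz = 9.8 × 6.953 × 10⁻⁴ / 66 = 1.0324 × 10⁻⁴ s⁻².
N = √(1.0324 × 10⁻⁴) = 0.010161 rad s⁻¹ → T = 2π/N = 618.36 s = 10.306 min ≈ 10.3 min.

10.3 min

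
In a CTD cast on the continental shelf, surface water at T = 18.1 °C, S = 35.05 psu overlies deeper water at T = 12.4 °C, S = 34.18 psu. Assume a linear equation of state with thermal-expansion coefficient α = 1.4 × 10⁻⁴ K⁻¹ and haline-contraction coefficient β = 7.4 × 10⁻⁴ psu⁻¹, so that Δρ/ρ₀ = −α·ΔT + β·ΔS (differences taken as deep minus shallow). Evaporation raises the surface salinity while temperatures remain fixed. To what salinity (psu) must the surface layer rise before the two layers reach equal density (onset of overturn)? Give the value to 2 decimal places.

35.26 psu

Neutral buoyancy requires −α(T_deep − T_surf) + β(S_deep − S_surf′) = 0.
S_surf′ = S_deep − (α/β)·ΔT = 34.18 − (1.4 × 10⁻⁴/7.4 × 10⁻⁴)·(-5.7) = 35.2584 psu.
Increase required: 35.2584 − 35.05 = 0.2084 psu.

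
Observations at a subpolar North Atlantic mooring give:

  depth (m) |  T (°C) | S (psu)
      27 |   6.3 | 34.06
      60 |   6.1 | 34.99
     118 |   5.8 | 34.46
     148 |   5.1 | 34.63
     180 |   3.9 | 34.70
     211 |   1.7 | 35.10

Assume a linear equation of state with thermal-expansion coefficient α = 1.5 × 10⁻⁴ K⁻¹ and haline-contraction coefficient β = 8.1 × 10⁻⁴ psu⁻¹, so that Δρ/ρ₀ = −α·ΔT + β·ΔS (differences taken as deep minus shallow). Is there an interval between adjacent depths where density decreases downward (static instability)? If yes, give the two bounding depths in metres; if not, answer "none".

Evaluate Δρ/ρ₀ = −αΔT + βΔS across each adjacent pair:
  27–60 m: −αΔT+βΔS = −(1.5 × 10⁻⁴)(-0.2)+(8.1 × 10⁻⁴)(+0.93) = 7.8 × 10⁻⁴ → stable
  60–118 m: −αΔT+βΔS = −(1.5 × 10⁻⁴)(-0.3)+(8.1 × 10⁻⁴)(-0.53) = -3.8 × 10⁻⁴ → UNSTABLE
  118–148 m: −αΔT+βΔS = −(1.5 × 10⁻⁴)(-0.7)+(8.1 × 10⁻⁴)(+0.17) = 2.4 × 10⁻⁴ → stable
  148–180 m: −αΔT+βΔS = −(1.5 × 10⁻⁴)(-1.2)+(8.1 × 10⁻⁴)(+0.07) = 2.4 × 10⁻⁴ → stable
  180–211 m: −αΔT+βΔS = −(1.5 × 10⁻⁴)(-2.2)+(8.1 × 10⁻⁴)(+0.40) = 6.5 × 10⁻⁴ → stable
The 60–118 m interval has Δρ < 0: lighter water underlies denser water.

60–118 m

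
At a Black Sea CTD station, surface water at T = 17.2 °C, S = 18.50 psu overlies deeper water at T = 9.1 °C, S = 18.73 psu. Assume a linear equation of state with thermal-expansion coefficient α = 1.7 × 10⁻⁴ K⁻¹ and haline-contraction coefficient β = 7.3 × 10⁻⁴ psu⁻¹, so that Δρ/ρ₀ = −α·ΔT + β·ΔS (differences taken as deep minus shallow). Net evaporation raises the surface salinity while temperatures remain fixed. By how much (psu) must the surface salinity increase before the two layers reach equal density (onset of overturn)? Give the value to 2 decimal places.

Neutral buoyancy requires −α(T_deep − T_surf) + β(S_deep − S_surf′) = 0.
S_surf′ = S_deep − (α/β)·ΔT = 18.73 − (1.7 × 10⁻⁴/7.3 × 10⁻⁴)·(-8.1) = 20.6163 psu.
Increase required: 20.6163 − 18.50 = 2.1163 psu.

2.12 psu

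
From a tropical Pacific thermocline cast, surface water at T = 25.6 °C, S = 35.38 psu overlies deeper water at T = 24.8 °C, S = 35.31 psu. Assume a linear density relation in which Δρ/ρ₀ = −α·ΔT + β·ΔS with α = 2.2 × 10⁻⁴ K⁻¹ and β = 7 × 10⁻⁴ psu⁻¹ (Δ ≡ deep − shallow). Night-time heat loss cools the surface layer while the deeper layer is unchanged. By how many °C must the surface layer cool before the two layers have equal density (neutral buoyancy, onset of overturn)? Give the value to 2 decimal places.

0.58 °C

Neutral buoyancy requires Δρ = 0, i.e. −α(T_deep − T_surf′) + β(S_deep − S_surf) = 0.
T_surf′ = T_deep − (β/α)·ΔS = 24.8 − (7 × 10⁻⁴/2.2 × 10⁻⁴)·(-0.07) = 25.0227 °C.
Cooling required: 25.6 − (25.0227) = 0.5773 °C.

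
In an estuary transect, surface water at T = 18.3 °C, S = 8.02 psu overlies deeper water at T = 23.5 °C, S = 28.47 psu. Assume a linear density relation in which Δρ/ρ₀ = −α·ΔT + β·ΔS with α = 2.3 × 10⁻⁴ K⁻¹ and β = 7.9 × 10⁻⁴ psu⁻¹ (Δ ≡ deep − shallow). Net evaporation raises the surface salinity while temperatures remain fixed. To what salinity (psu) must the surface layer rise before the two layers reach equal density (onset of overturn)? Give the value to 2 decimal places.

26.96 psu

Neutral buoyancy requires −α(T_deep − T_surf) + β(S_deep − S_surf′) = 0.
S_surf′ = S_deep − (α/β)·ΔT = 28.47 − (2.3 × 10⁻⁴/7.9 × 10⁻⁴)·(+5.2) = 26.9561 psu.
Increase required: 26.9561 − 8.02 = 18.9361 psu.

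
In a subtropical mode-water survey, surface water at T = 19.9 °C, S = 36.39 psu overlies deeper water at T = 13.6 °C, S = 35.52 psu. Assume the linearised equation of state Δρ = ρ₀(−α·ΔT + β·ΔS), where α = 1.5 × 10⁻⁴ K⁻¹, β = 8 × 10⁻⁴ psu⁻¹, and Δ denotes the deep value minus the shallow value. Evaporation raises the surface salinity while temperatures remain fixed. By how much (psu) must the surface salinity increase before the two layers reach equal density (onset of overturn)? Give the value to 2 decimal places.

Neutral buoyancy requires −α(T_deep − T_surf) + β(S_deep − S_surf′) = 0.
S_surf′ = S_deep − (α/β)·ΔT = 35.52 − (1.5 × 10⁻⁴/8 × 10⁻⁴)·(-6.3) = 36.7013 psu.
Increase required: 36.7013 − 36.39 = 0.3113 psu.

0.31 psu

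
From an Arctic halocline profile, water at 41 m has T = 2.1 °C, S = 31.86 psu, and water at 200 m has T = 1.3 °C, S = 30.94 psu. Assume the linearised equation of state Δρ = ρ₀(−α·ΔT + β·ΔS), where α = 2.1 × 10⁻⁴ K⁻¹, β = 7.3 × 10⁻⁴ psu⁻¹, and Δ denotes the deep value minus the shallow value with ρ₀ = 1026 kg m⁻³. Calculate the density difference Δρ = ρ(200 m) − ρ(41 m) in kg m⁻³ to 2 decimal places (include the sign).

ΔT = -0.8 K, ΔS = -0.92 psu (deep − shallow).
Δρ/ρ₀ = −(2.1 × 10⁻⁴)(-0.8) + (7.3 × 10⁻⁴)(-0.92) = -5.036 × 10⁻⁴.
Δρ = 1026 × (-5.036 × 10⁻⁴) = -0.52 kg m⁻³.
Negative Δρ: lighter below, statically unstable.

-0.52 kg m⁻³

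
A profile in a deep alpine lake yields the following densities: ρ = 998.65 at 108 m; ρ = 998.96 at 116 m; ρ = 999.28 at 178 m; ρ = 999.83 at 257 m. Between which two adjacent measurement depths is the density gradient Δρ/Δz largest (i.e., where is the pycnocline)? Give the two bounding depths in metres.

108–116 m

Compute the density gradient over each adjacent pair:
  108–116 m: Δρ/Δz = 0.31/8 = 0.039 kg m⁻⁴
  116–178 m: Δρ/Δz = 0.32/62 = 5.2 × 10⁻³ kg m⁻⁴
  178–257 m: Δρ/Δz = 0.55/79 = 7.0 × 10⁻³ kg m⁻⁴
The largest gradient is in the 108–116 m interval — the pycnocline.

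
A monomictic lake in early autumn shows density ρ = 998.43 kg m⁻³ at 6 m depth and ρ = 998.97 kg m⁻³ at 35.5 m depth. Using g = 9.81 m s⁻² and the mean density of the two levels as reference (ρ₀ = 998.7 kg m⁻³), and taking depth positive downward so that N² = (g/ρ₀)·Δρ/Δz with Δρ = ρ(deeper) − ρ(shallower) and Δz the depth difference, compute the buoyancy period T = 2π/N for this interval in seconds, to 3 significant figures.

Δρ = 998.97 − 998.43 = 0.54 kg m⁻³ over Δz = 35.5 − 6 = 29.5 m.
N² = (9.81/998.7) × (0.54/29.5) = 1.7981 × 10⁻⁴ s⁻².
N = √(1.7981 × 10⁻⁴) = 0.013409 rad s⁻¹, so T = 2π/N = 468.58 s ≈ 469 s.
Since Δρ > 0 the layer is stably stratified.

469 s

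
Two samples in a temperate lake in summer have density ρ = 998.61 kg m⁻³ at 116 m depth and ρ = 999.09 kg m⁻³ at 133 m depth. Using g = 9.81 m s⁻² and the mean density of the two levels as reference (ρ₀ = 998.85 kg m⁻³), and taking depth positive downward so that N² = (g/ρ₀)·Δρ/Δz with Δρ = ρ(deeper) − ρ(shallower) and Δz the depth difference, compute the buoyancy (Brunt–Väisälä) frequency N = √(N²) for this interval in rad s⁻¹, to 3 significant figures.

0.0167 rad s⁻¹

Δρ = 999.09 − 998.61 = 0.48 kg m⁻³ over Δz = 133 − 116 = 17 m.
N² = (9.81/998.85) × (0.48/17) = 2.7731 × 10⁻⁴ s⁻².
N = √(2.7731 × 10⁻⁴) = 0.016653 rad s⁻¹ ≈ 0.0167 rad s⁻¹.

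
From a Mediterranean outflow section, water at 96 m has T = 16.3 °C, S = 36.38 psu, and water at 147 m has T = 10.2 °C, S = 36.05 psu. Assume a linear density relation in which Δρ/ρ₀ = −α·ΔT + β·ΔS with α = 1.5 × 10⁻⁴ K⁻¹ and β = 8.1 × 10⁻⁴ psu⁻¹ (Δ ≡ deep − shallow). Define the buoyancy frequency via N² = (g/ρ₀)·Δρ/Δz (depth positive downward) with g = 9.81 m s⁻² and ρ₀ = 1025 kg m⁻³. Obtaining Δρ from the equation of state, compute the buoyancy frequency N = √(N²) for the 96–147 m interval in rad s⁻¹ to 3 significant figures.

0.0112 rad s⁻¹

ΔT = -6.1 K, ΔS = -0.33 psu (deep − shallow).
Δρ/ρ₀ = −αΔT + βΔS = 9.15 × 10⁻⁴ − 2.673 × 10⁻⁴ = 6.477 × 10⁻⁴, so Δρ ≈ 0.6639 kg m⁻³.
N² = (g/ρ₀)·Δρ/Δz = g·(Δρ/ρ₀)/Δz = 9.81 × 6.477 × 10⁻⁴ / 51 = 1.2459 × 10⁻⁴ s⁻².
N = √(1.2459 × 10⁻⁴) = 0.011162 rad s⁻¹ ≈ 0.0112 rad s⁻¹.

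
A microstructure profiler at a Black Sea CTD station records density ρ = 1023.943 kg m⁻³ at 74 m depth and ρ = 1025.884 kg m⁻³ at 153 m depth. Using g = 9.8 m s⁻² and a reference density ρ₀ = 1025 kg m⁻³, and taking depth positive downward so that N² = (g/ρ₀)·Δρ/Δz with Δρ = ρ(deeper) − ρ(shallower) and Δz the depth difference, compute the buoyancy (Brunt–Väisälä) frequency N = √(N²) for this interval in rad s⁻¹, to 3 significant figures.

0.0153 rad s⁻¹

Δρ = 1025.884 − 1023.943 = 1.941 kg m⁻³ over Δz = 153 − 74 = 79 m.
N² = (9.8/1025) × (1.941/79) = 2.3491 × 10⁻⁴ s⁻².
N = √(2.3491 × 10⁻⁴) = 0.015327 rad s⁻¹ ≈ 0.0153 rad s⁻¹.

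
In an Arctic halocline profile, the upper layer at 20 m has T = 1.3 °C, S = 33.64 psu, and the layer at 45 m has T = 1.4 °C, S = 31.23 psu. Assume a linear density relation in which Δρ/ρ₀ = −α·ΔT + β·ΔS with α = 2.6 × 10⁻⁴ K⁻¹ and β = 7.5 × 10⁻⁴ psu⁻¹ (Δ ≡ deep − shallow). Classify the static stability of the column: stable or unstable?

ΔT = 1.4 − 1.3 = +0.1 K and ΔS = 31.23 − 33.64 = -2.41 psu (deep − shallow).
−αΔT = -2.60 × 10⁻⁵; βΔS = -1.8075 × 10⁻³; sum Δρ/ρ₀ = -1.8335 × 10⁻³.
Δρ/ρ₀ < 0, so Δρ < 0: deeper water is lighter → statically unstable; the column would overturn.

unstable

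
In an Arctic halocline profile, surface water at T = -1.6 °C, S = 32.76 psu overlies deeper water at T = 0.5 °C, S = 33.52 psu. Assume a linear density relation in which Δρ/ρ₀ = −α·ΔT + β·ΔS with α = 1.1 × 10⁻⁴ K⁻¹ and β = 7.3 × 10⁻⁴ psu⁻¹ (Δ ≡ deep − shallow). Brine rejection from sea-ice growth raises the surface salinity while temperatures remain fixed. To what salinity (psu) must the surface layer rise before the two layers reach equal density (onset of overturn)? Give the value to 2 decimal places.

Neutral buoyancy requires −α(T_deep − T_surf) + β(S_deep − S_surf′) = 0.
S_surf′ = S_deep − (α/β)·ΔT = 33.52 − (1.1 × 10⁻⁴/7.3 × 10⁻⁴)·(+2.1) = 33.2036 psu.
Increase required: 33.2036 − 32.76 = 0.4436 psu.

33.20 psu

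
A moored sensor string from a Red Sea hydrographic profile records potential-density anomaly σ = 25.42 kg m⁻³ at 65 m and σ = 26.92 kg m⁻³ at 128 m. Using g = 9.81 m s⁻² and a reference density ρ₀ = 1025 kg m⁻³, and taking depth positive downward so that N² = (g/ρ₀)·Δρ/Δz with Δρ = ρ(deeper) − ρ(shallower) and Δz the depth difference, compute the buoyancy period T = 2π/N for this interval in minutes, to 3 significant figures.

Δρ = 1026.92 − 1025.42 = 1.50 kg m⁻³ over Δz = 128 − 65 = 63 m.
N² = (9.81/1025) × (1.50/63) = 2.2787 × 10⁻⁴ s⁻².
N = √(2.2787 × 10⁻⁴) = 0.015095 rad s⁻¹, so T = 2π/N = 416.24 s = 6.9373 min ≈ 6.94 min.

6.94 min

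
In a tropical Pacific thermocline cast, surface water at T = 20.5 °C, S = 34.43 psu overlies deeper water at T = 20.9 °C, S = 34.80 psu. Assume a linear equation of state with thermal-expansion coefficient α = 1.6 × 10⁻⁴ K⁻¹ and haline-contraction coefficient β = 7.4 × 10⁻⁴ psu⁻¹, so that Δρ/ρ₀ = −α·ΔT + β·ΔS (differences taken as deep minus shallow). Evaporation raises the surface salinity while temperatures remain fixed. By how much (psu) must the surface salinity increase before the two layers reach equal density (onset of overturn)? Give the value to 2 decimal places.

0.28 psu

Neutral buoyancy requires −α(T_deep − T_surf) + β(S_deep − S_surf′) = 0.
S_surf′ = S_deep − (α/β)·ΔT = 34.80 − (1.6 × 10⁻⁴/7.4 × 10⁻⁴)·(+0.4) = 34.7135 psu.
Increase required: 34.7135 − 34.43 = 0.2835 psu.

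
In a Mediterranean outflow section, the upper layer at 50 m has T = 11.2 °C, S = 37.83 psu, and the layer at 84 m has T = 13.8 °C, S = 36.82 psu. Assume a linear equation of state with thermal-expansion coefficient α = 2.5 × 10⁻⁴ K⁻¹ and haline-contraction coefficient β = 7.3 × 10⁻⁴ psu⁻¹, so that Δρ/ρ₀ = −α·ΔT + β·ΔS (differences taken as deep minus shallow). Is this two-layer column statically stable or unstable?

ΔT = 13.8 − 11.2 = +2.6 K and ΔS = 36.82 − 37.83 = -1.01 psu (deep − shallow).
−αΔT = -6.50 × 10⁻⁴; βΔS = -7.373 × 10⁻⁴; sum Δρ/ρ₀ = -1.3873 × 10⁻³.
Δρ/ρ₀ < 0, so Δρ < 0: deeper water is lighter → statically unstable; the column would overturn.

unstable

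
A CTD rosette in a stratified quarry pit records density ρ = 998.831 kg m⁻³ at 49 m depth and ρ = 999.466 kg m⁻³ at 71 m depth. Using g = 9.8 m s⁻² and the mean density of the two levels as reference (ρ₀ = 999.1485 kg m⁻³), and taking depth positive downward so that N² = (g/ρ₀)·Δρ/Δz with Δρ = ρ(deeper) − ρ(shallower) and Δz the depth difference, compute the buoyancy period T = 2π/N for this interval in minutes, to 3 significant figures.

Δρ = 999.466 − 998.831 = 0.635 kg m⁻³ over Δz = 71 − 49 = 22 m.
N² = (9.8/999.1485) × (0.635/22) = 2.8310 × 10⁻⁴ s⁻².
N = √(2.8310 × 10⁻⁴) = 0.016826 rad s⁻¹, so T = 2π/N = 373.42 s = 6.2237 min ≈ 6.22 min.

6.22 min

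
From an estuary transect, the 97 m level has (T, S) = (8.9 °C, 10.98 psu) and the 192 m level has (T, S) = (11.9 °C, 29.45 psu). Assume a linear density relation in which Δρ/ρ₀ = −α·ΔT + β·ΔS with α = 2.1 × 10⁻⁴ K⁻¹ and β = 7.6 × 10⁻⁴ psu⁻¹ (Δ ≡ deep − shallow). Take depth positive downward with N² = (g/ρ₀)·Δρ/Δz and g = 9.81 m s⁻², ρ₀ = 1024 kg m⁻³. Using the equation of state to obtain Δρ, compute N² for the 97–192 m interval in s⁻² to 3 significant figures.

1.38 × 10⁻³ s⁻²

ΔT = +3.0 K, ΔS = +18.47 psu (deep − shallow).
Δρ/ρ₀ = −αΔT + βΔS = -6.30 × 10⁻⁴ + 0.0140372 = 0.0134072, so Δρ ≈ 13.73 kg m⁻³.
N² = (g/ρ₀)·Δρ/Δz = g·(Δρ/ρ₀)/Δz = 9.81 × 0.0134072 / 95 = 1.3845 × 10⁻³ s⁻² ≈ 1.38 × 10⁻³ s⁻².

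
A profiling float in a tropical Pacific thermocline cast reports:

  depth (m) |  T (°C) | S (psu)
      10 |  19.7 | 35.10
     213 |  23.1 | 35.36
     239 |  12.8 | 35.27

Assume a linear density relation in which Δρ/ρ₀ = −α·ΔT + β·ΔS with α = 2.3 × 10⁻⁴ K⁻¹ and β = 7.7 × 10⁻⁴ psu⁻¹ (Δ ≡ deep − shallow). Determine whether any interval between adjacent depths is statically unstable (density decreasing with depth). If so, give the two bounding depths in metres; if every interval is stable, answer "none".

10–213 m

Evaluate Δρ/ρ₀ = −αΔT + βΔS across each adjacent pair:
  10–213 m: −αΔT+βΔS = −(2.3 × 10⁻⁴)(+3.4)+(7.7 × 10⁻⁴)(+0.26) = -5.8 × 10⁻⁴ → UNSTABLE
  213–239 m: −αΔT+βΔS = −(2.3 × 10⁻⁴)(-10.3)+(7.7 × 10⁻⁴)(-0.09) = 2.3 × 10⁻³ → stable
The 10–213 m interval has Δρ < 0: lighter water underlies denser water.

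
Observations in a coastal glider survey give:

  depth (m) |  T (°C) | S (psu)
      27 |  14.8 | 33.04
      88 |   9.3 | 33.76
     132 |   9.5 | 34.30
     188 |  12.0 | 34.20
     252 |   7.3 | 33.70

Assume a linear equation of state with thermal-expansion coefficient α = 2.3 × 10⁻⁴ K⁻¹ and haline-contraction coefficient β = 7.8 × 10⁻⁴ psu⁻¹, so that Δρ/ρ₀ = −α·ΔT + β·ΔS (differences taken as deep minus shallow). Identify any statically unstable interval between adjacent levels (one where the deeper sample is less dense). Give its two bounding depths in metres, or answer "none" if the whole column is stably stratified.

132–188 m

Evaluate Δρ/ρ₀ = −αΔT + βΔS across each adjacent pair:
  27–88 m: −αΔT+βΔS = −(2.3 × 10⁻⁴)(-5.5)+(7.8 × 10⁻⁴)(+0.72) = 1.8 × 10⁻³ → stable
  88–132 m: −αΔT+βΔS = −(2.3 × 10⁻⁴)(+0.2)+(7.8 × 10⁻⁴)(+0.54) = 3.8 × 10⁻⁴ → stable
  132–188 m: −αΔT+βΔS = −(2.3 × 10⁻⁴)(+2.5)+(7.8 × 10⁻⁴)(-0.10) = -6.5 × 10⁻⁴ → UNSTABLE
  188–252 m: −αΔT+βΔS = −(2.3 × 10⁻⁴)(-4.7)+(7.8 × 10⁻⁴)(-0.50) = 6.9 × 10⁻⁴ → stable
The 132–188 m interval has Δρ < 0: lighter water underlies denser water.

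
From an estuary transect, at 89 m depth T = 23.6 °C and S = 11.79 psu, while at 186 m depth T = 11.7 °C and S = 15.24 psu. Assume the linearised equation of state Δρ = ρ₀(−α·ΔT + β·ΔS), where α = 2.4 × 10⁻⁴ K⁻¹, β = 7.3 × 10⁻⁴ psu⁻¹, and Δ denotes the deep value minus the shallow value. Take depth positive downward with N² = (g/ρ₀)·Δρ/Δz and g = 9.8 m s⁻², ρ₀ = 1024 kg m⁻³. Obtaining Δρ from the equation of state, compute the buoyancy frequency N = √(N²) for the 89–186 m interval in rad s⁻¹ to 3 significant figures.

ΔT = -11.9 K, ΔS = +3.45 psu (deep − shallow).
Δρ/ρ₀ = −αΔT + βΔS = 2.856 × 10⁻³ + 2.5185 × 10⁻³ = 5.3745 × 10⁻³, so Δρ ≈ 5.503 kg m⁻³.
N² = (g/ρ₀)·Δρ/Δz = g·(Δρ/ρ₀)/Δz = 9.8 × 5.3745 × 10⁻³ / 97 = 5.4299 × 10⁻⁴ s⁻².
N = √(5.4299 × 10⁻⁴) = 0.023302 rad s⁻¹ ≈ 0.0233 rad s⁻¹.

0.0233 rad s⁻¹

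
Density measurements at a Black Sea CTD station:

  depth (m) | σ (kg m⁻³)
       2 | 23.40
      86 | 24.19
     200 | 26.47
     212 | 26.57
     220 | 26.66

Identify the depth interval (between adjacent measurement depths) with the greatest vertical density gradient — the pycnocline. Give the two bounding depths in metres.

Compute the density gradient over each adjacent pair:
  2–86 m: Δρ/Δz = 0.79/84 = 9.4 × 10⁻³ kg m⁻⁴
  86–200 m: Δρ/Δz = 2.28/114 = 0.020 kg m⁻⁴
  200–212 m: Δρ/Δz = 0.10/12 = 8.3 × 10⁻³ kg m⁻⁴
  212–220 m: Δρ/Δz = 0.09/8 = 0.011 kg m⁻⁴
The largest gradient is in the 86–200 m interval — the pycnocline.

86–200 m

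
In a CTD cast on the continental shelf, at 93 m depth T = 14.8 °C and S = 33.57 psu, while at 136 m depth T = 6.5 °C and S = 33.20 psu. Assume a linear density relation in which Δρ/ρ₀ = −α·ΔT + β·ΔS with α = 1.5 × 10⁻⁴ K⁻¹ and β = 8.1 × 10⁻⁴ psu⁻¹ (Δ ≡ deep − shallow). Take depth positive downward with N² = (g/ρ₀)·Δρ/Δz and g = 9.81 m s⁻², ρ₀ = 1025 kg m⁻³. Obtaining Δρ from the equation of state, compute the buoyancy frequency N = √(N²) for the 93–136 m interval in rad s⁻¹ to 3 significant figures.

ΔT = -8.3 K, ΔS = -0.37 psu (deep − shallow).
Δρ/ρ₀ = −αΔT + βΔS = 1.245 × 10⁻³ − 2.997 × 10⁻⁴ = 9.453 × 10⁻⁴, so Δρ ≈ 0.9689 kg m⁻³.
N² = (g/ρ₀)·Δρ/Δz = g·(Δρ/ρ₀)/Δz = 9.81 × 9.453 × 10⁻⁴ / 43 = 2.1566 × 10⁻⁴ s⁻².
N = √(2.1566 × 10⁻⁴) = 0.014685 rad s⁻¹ ≈ 0.0147 rad s⁻¹.

0.0147 rad s⁻¹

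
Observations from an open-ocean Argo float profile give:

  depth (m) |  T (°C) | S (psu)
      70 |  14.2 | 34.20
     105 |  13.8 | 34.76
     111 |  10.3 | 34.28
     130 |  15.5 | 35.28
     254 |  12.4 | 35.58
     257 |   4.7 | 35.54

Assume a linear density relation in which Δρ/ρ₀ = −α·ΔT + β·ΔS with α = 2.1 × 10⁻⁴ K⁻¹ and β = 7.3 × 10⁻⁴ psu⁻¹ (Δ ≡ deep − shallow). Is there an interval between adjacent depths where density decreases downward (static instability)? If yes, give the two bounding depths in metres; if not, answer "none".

111–130 m

Evaluate Δρ/ρ₀ = −αΔT + βΔS across each adjacent pair:
  70–105 m: −αΔT+βΔS = −(2.1 × 10⁻⁴)(-0.4)+(7.3 × 10⁻⁴)(+0.56) = 4.9 × 10⁻⁴ → stable
  105–111 m: −αΔT+βΔS = −(2.1 × 10⁻⁴)(-3.5)+(7.3 × 10⁻⁴)(-0.48) = 3.8 × 10⁻⁴ → stable
  111–130 m: −αΔT+βΔS = −(2.1 × 10⁻⁴)(+5.2)+(7.3 × 10⁻⁴)(+1.00) = -3.6 × 10⁻⁴ → UNSTABLE
  130–254 m: −αΔT+βΔS = −(2.1 × 10⁻⁴)(-3.1)+(7.3 × 10⁻⁴)(+0.30) = 8.7 × 10⁻⁴ → stable
  254–257 m: −αΔT+βΔS = −(2.1 × 10⁻⁴)(-7.7)+(7.3 × 10⁻⁴)(-0.04) = 1.6 × 10⁻³ → stable
The 111–130 m interval has Δρ < 0: lighter water underlies denser water.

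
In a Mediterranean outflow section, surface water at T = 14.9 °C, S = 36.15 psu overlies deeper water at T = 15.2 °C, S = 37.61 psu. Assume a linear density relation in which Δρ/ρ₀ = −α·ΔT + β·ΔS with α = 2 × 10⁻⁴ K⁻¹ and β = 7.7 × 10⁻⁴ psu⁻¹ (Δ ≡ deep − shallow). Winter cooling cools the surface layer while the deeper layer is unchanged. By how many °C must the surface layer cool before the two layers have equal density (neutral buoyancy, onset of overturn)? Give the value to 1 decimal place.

5.3 °C

Neutral buoyancy requires Δρ = 0, i.e. −α(T_deep − T_surf′) + β(S_deep − S_surf) = 0.
T_surf′ = T_deep − (β/α)·ΔS = 15.2 − (7.7 × 10⁻⁴/2 × 10⁻⁴)·(+1.46) = 9.579 °C.
Cooling required: 14.9 − (9.579) = 5.321 °C.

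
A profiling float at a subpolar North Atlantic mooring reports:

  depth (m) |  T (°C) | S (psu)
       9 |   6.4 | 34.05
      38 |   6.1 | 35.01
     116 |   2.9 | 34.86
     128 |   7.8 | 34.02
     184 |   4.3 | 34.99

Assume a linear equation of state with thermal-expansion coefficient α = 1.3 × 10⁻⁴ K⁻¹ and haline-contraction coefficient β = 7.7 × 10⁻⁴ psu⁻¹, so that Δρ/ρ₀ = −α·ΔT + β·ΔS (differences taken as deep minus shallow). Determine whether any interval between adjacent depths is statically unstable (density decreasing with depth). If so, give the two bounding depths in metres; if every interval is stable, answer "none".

116–128 m

Evaluate Δρ/ρ₀ = −αΔT + βΔS across each adjacent pair:
  9–38 m: −αΔT+βΔS = −(1.3 × 10⁻⁴)(-0.3)+(7.7 × 10⁻⁴)(+0.96) = 7.8 × 10⁻⁴ → stable
  38–116 m: −αΔT+βΔS = −(1.3 × 10⁻⁴)(-3.2)+(7.7 × 10⁻⁴)(-0.15) = 3.0 × 10⁻⁴ → stable
  116–128 m: −αΔT+βΔS = −(1.3 × 10⁻⁴)(+4.9)+(7.7 × 10⁻⁴)(-0.84) = -1.3 × 10⁻³ → UNSTABLE
  128–184 m: −αΔT+βΔS = −(1.3 × 10⁻⁴)(-3.5)+(7.7 × 10⁻⁴)(+0.97) = 1.2 × 10⁻³ → stable
The 116–128 m interval has Δρ < 0: lighter water underlies denser water.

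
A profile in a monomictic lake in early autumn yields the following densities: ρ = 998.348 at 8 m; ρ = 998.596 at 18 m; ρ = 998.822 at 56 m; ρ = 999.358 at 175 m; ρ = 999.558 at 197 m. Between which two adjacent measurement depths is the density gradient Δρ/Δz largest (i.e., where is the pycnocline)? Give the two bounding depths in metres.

8–18 m

Compute the density gradient over each adjacent pair:
  8–18 m: Δρ/Δz = 0.248/10 = 0.025 kg m⁻⁴
  18–56 m: Δρ/Δz = 0.226/38 = 5.9 × 10⁻³ kg m⁻⁴
  56–175 m: Δρ/Δz = 0.536/119 = 4.5 × 10⁻³ kg m⁻⁴
  175–197 m: Δρ/Δz = 0.200/22 = 9.1 × 10⁻³ kg m⁻⁴
The largest gradient is in the 8–18 m interval — the pycnocline.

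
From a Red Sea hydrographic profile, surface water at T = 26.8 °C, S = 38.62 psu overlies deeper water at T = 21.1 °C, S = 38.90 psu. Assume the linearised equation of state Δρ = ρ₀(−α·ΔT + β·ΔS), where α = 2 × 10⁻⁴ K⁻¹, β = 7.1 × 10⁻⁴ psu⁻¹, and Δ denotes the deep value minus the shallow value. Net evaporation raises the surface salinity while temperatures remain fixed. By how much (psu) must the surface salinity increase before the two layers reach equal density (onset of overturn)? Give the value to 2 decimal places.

Neutral buoyancy requires −α(T_deep − T_surf) + β(S_deep − S_surf′) = 0.
S_surf′ = S_deep − (α/β)·ΔT = 38.90 − (2 × 10⁻⁴/7.1 × 10⁻⁴)·(-5.7) = 40.5056 psu.
Increase required: 40.5056 − 38.62 = 1.8856 psu.

1.89 psu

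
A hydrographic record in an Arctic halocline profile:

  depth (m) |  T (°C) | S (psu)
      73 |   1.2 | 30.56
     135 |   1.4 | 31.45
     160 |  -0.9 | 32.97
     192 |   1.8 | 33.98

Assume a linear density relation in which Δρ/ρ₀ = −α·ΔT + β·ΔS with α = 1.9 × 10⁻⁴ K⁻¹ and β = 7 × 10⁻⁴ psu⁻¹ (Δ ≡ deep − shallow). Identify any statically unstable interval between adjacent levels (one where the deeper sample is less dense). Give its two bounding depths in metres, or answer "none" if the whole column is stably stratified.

Evaluate Δρ/ρ₀ = −αΔT + βΔS across each adjacent pair:
  73–135 m: −αΔT+βΔS = −(1.9 × 10⁻⁴)(+0.2)+(7 × 10⁻⁴)(+0.89) = 5.9 × 10⁻⁴ → stable
  135–160 m: −αΔT+βΔS = −(1.9 × 10⁻⁴)(-2.3)+(7 × 10⁻⁴)(+1.52) = 1.5 × 10⁻³ → stable
  160–192 m: −αΔT+βΔS = −(1.9 × 10⁻⁴)(+2.7)+(7 × 10⁻⁴)(+1.01) = 1.9 × 10⁻⁴ → stable
Every interval has Δρ > 0: the column is stably stratified throughout.

none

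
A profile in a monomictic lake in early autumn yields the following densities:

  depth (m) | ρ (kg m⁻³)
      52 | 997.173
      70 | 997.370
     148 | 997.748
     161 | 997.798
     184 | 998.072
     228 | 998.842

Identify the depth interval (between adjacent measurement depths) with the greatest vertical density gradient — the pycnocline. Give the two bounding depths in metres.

184–228 m

Compute the density gradient over each adjacent pair:
  52–70 m: Δρ/Δz = 0.197/18 = 0.011 kg m⁻⁴
  70–148 m: Δρ/Δz = 0.378/78 = 4.8 × 10⁻³ kg m⁻⁴
  148–161 m: Δρ/Δz = 0.050/13 = 3.8 × 10⁻³ kg m⁻⁴
  161–184 m: Δρ/Δz = 0.274/23 = 0.012 kg m⁻⁴
  184–228 m: Δρ/Δz = 0.770/44 = 0.018 kg m⁻⁴
The largest gradient is in the 184–228 m interval — the pycnocline.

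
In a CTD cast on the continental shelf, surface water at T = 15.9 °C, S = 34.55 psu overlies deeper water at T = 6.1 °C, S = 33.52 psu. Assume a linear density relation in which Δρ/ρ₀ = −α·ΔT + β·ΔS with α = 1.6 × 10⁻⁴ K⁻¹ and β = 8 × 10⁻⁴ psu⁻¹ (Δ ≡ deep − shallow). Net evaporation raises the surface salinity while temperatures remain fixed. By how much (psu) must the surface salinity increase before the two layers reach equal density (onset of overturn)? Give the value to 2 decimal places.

0.93 psu

Neutral buoyancy requires −α(T_deep − T_surf) + β(S_deep − S_surf′) = 0.
S_surf′ = S_deep − (α/β)·ΔT = 33.52 − (1.6 × 10⁻⁴/8 × 10⁻⁴)·(-9.8) = 35.4800 psu.
Increase required: 35.4800 − 34.55 = 0.9300 psu.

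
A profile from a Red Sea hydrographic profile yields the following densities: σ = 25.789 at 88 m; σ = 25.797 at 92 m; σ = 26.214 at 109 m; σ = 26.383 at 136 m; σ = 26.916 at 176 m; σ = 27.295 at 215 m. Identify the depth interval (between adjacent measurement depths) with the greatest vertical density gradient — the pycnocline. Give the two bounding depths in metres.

92–109 m

Compute the density gradient over each adjacent pair:
  88–92 m: Δρ/Δz = 0.008/4 = 2.0 × 10⁻³ kg m⁻⁴
  92–109 m: Δρ/Δz = 0.417/17 = 0.025 kg m⁻⁴
  109–136 m: Δρ/Δz = 0.169/27 = 6.3 × 10⁻³ kg m⁻⁴
  136–176 m: Δρ/Δz = 0.533/40 = 0.013 kg m⁻⁴
  176–215 m: Δρ/Δz = 0.379/39 = 9.7 × 10⁻³ kg m⁻⁴
The largest gradient is in the 92–109 m interval — the pycnocline.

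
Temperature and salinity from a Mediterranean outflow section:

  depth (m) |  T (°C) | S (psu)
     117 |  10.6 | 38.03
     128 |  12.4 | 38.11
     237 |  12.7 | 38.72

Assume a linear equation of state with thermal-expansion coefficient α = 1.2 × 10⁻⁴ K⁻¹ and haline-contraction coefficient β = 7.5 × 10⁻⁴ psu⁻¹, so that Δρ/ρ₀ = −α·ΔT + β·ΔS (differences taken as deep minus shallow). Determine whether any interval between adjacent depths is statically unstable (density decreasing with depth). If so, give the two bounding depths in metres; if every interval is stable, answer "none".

Evaluate Δρ/ρ₀ = −αΔT + βΔS across each adjacent pair:
  117–128 m: −αΔT+βΔS = −(1.2 × 10⁻⁴)(+1.8)+(7.5 × 10⁻⁴)(+0.08) = -1.6 × 10⁻⁴ → UNSTABLE
  128–237 m: −αΔT+βΔS = −(1.2 × 10⁻⁴)(+0.3)+(7.5 × 10⁻⁴)(+0.61) = 4.2 × 10⁻⁴ → stable
The 117–128 m interval has Δρ < 0: lighter water underlies denser water.

117–128 m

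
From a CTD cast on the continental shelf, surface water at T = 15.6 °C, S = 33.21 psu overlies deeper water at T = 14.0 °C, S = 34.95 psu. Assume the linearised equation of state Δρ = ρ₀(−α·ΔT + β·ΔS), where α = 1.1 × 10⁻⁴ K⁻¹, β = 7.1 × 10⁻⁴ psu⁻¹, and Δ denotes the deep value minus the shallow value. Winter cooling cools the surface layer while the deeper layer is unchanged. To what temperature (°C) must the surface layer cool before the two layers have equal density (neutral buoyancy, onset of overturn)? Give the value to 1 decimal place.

Neutral buoyancy requires Δρ = 0, i.e. −α(T_deep − T_surf′) + β(S_deep − S_surf) = 0.
T_surf′ = T_deep − (β/α)·ΔS = 14.0 − (7.1 × 10⁻⁴/1.1 × 10⁻⁴)·(+1.74) = 2.769 °C.
Cooling required: 15.6 − (2.769) = 12.831 °C.

2.8 °C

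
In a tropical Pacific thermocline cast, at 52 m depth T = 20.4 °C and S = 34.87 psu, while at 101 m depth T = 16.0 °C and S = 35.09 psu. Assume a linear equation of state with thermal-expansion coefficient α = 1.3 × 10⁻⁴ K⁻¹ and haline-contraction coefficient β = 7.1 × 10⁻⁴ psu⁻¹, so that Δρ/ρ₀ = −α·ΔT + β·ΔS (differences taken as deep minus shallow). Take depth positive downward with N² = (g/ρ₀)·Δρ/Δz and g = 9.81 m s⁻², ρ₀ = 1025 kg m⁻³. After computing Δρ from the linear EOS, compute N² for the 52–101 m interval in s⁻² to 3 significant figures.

ΔT = -4.4 K, ΔS = +0.22 psu (deep − shallow).
Δρ/ρ₀ = −αΔT + βΔS = 5.72 × 10⁻⁴ + 1.562 × 10⁻⁴ = 7.282 × 10⁻⁴, so Δρ ≈ 0.7464 kg m⁻³.
N² = (g/ρ₀)·Δρ/Δz = g·(Δρ/ρ₀)/Δz = 9.81 × 7.282 × 10⁻⁴ / 49 = 1.4579 × 10⁻⁴ s⁻² ≈ 1.46 × 10⁻⁴ s⁻².

1.46 × 10⁻⁴ s⁻²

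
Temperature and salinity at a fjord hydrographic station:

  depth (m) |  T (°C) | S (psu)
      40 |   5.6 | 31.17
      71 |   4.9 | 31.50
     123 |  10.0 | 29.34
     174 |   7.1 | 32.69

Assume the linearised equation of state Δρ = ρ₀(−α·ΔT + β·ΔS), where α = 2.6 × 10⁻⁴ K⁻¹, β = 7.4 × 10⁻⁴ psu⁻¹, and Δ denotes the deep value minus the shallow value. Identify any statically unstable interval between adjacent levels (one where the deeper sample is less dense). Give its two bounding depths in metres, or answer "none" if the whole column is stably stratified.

Evaluate Δρ/ρ₀ = −αΔT + βΔS across each adjacent pair:
  40–71 m: −αΔT+βΔS = −(2.6 × 10⁻⁴)(-0.7)+(7.4 × 10⁻⁴)(+0.33) = 4.3 × 10⁻⁴ → stable
  71–123 m: −αΔT+βΔS = −(2.6 × 10⁻⁴)(+5.1)+(7.4 × 10⁻⁴)(-2.16) = -2.9 × 10⁻³ → UNSTABLE
  123–174 m: −αΔT+βΔS = −(2.6 × 10⁻⁴)(-2.9)+(7.4 × 10⁻⁴)(+3.35) = 3.2 × 10⁻³ → stable
The 71–123 m interval has Δρ < 0: lighter water underlies denser water.

71–123 m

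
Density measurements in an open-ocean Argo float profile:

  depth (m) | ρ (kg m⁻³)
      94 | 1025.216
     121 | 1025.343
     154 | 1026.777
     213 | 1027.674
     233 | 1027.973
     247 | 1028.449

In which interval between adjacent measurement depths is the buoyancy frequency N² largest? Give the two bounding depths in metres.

Compute the density gradient over each adjacent pair:
  94–121 m: Δρ/Δz = 0.127/27 = 4.7 × 10⁻³ kg m⁻⁴
  121–154 m: Δρ/Δz = 1.434/33 = 0.043 kg m⁻⁴
  154–213 m: Δρ/Δz = 0.897/59 = 0.015 kg m⁻⁴
  213–233 m: Δρ/Δz = 0.299/20 = 0.015 kg m⁻⁴
  233–247 m: Δρ/Δz = 0.476/14 = 0.034 kg m⁻⁴
The largest gradient is in the 121–154 m interval — the pycnocline.

121–154 m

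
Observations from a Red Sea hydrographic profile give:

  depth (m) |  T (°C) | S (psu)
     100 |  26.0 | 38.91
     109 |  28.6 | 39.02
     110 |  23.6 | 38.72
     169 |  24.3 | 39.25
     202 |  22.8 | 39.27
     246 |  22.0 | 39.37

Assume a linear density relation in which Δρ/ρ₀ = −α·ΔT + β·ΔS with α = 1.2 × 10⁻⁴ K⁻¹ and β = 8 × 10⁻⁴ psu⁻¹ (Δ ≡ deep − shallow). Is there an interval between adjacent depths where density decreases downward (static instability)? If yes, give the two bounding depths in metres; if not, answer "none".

100–109 m

Evaluate Δρ/ρ₀ = −αΔT + βΔS across each adjacent pair:
  100–109 m: −αΔT+βΔS = −(1.2 × 10⁻⁴)(+2.6)+(8 × 10⁻⁴)(+0.11) = -2.2 × 10⁻⁴ → UNSTABLE
  109–110 m: −αΔT+βΔS = −(1.2 × 10⁻⁴)(-5.0)+(8 × 10⁻⁴)(-0.30) = 3.6 × 10⁻⁴ → stable
  110–169 m: −αΔT+βΔS = −(1.2 × 10⁻⁴)(+0.7)+(8 × 10⁻⁴)(+0.53) = 3.4 × 10⁻⁴ → stable
  169–202 m: −αΔT+βΔS = −(1.2 × 10⁻⁴)(-1.5)+(8 × 10⁻⁴)(+0.02) = 2.0 × 10⁻⁴ → stable
  202–246 m: −αΔT+βΔS = −(1.2 × 10⁻⁴)(-0.8)+(8 × 10⁻⁴)(+0.10) = 1.8 × 10⁻⁴ → stable
The 100–109 m interval has Δρ < 0: lighter water underlies denser water.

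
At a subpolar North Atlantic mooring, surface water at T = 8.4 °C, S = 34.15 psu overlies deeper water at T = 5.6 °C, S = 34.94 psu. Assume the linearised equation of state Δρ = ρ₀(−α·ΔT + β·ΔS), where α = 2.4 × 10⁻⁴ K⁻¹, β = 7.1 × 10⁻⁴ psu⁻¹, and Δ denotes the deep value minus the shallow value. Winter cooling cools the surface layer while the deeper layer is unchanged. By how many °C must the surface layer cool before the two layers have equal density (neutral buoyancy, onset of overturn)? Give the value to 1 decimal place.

Neutral buoyancy requires Δρ = 0, i.e. −α(T_deep − T_surf′) + β(S_deep − S_surf) = 0.
T_surf′ = T_deep − (β/α)·ΔS = 5.6 − (7.1 × 10⁻⁴/2.4 × 10⁻⁴)·(+0.79) = 3.263 °C.
Cooling required: 8.4 − (3.263) = 5.137 °C.

5.1 °C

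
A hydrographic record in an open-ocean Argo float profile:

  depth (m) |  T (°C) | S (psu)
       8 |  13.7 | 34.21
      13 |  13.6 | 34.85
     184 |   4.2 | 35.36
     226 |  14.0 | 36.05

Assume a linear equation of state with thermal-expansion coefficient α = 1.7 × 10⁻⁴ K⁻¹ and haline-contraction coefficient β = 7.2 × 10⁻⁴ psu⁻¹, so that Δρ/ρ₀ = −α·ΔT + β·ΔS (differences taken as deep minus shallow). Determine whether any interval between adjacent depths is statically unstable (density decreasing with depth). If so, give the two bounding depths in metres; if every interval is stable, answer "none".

Evaluate Δρ/ρ₀ = −αΔT + βΔS across each adjacent pair:
  8–13 m: −αΔT+βΔS = −(1.7 × 10⁻⁴)(-0.1)+(7.2 × 10⁻⁴)(+0.64) = 4.8 × 10⁻⁴ → stable
  13–184 m: −αΔT+βΔS = −(1.7 × 10⁻⁴)(-9.4)+(7.2 × 10⁻⁴)(+0.51) = 2.0 × 10⁻³ → stable
  184–226 m: −αΔT+βΔS = −(1.7 × 10⁻⁴)(+9.8)+(7.2 × 10⁻⁴)(+0.69) = -1.2 × 10⁻³ → UNSTABLE
The 184–226 m interval has Δρ < 0: lighter water underlies denser water.

184–226 m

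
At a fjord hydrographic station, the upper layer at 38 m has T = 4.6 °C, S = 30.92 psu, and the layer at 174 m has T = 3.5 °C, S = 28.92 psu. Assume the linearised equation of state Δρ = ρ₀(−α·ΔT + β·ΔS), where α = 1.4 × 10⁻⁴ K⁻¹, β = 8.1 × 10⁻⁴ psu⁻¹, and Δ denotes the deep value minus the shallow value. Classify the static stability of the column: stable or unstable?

unstable

ΔT = 3.5 − 4.6 = -1.1 K and ΔS = 28.92 − 30.92 = -2.00 psu (deep − shallow).
−αΔT = 1.54 × 10⁻⁴; βΔS = -1.62 × 10⁻³; sum Δρ/ρ₀ = -1.466 × 10⁻³.
Δρ/ρ₀ < 0, so Δρ < 0: deeper water is lighter → statically unstable; the column would overturn.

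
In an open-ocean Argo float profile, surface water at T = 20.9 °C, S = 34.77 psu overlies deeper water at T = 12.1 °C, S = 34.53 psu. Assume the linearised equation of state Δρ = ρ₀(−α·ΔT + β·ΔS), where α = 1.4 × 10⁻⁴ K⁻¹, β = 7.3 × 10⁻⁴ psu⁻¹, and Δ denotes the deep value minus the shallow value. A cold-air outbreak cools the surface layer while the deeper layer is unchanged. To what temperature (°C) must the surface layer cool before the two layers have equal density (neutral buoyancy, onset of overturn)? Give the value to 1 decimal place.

Neutral buoyancy requires Δρ = 0, i.e. −α(T_deep − T_surf′) + β(S_deep − S_surf) = 0.
T_surf′ = T_deep − (β/α)·ΔS = 12.1 − (7.3 × 10⁻⁴/1.4 × 10⁻⁴)·(-0.24) = 13.351 °C.
Cooling required: 20.9 − (13.351) = 7.549 °C.

13.4 °C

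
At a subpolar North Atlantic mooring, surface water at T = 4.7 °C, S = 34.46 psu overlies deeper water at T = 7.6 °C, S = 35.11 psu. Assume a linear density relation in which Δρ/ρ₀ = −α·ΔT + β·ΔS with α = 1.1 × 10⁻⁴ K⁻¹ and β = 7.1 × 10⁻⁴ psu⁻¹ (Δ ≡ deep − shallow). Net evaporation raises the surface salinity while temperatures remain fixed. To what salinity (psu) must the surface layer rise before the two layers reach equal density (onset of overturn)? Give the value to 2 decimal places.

Neutral buoyancy requires −α(T_deep − T_surf) + β(S_deep − S_surf′) = 0.
S_surf′ = S_deep − (α/β)·ΔT = 35.11 − (1.1 × 10⁻⁴/7.1 × 10⁻⁴)·(+2.9) = 34.6607 psu.
Increase required: 34.6607 − 34.46 = 0.2007 psu.

34.66 psu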